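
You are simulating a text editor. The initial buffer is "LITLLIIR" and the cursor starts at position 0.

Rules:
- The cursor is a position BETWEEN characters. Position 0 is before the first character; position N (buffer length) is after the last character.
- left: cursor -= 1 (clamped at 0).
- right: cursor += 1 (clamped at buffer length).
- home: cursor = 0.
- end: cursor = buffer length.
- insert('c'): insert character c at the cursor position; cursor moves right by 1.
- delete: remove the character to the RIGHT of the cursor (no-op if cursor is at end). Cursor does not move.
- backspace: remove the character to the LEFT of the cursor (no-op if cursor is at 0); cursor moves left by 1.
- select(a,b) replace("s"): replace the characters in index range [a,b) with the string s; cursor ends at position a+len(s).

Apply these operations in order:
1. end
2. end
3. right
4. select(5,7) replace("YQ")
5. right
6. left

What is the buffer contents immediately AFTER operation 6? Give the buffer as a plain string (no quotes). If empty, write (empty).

After op 1 (end): buf='LITLLIIR' cursor=8
After op 2 (end): buf='LITLLIIR' cursor=8
After op 3 (right): buf='LITLLIIR' cursor=8
After op 4 (select(5,7) replace("YQ")): buf='LITLLYQR' cursor=7
After op 5 (right): buf='LITLLYQR' cursor=8
After op 6 (left): buf='LITLLYQR' cursor=7

Answer: LITLLYQR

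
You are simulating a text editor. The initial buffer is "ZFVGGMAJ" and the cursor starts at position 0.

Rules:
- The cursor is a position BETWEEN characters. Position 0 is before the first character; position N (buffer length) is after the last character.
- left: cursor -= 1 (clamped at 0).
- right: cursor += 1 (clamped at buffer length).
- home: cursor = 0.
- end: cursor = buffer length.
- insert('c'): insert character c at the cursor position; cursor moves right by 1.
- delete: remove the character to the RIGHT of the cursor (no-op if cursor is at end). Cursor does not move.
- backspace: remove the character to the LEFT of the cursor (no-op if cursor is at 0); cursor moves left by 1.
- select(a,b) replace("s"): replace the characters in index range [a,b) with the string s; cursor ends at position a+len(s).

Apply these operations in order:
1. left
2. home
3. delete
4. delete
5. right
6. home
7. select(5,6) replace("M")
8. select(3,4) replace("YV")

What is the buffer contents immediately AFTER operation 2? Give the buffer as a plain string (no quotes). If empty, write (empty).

After op 1 (left): buf='ZFVGGMAJ' cursor=0
After op 2 (home): buf='ZFVGGMAJ' cursor=0

Answer: ZFVGGMAJ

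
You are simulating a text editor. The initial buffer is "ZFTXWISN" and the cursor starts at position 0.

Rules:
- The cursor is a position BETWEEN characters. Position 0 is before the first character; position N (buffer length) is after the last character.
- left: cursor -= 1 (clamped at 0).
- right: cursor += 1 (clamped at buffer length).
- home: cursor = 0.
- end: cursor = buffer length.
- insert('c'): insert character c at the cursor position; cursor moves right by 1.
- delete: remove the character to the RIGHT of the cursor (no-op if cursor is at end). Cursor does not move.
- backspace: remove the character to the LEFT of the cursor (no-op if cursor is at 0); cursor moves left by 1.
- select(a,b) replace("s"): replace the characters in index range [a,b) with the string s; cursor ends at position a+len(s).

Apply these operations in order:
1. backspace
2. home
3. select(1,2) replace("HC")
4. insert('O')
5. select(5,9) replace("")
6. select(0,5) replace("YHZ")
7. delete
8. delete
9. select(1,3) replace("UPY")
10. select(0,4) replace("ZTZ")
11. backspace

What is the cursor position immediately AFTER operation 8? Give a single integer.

Answer: 3

Derivation:
After op 1 (backspace): buf='ZFTXWISN' cursor=0
After op 2 (home): buf='ZFTXWISN' cursor=0
After op 3 (select(1,2) replace("HC")): buf='ZHCTXWISN' cursor=3
After op 4 (insert('O')): buf='ZHCOTXWISN' cursor=4
After op 5 (select(5,9) replace("")): buf='ZHCOTN' cursor=5
After op 6 (select(0,5) replace("YHZ")): buf='YHZN' cursor=3
After op 7 (delete): buf='YHZ' cursor=3
After op 8 (delete): buf='YHZ' cursor=3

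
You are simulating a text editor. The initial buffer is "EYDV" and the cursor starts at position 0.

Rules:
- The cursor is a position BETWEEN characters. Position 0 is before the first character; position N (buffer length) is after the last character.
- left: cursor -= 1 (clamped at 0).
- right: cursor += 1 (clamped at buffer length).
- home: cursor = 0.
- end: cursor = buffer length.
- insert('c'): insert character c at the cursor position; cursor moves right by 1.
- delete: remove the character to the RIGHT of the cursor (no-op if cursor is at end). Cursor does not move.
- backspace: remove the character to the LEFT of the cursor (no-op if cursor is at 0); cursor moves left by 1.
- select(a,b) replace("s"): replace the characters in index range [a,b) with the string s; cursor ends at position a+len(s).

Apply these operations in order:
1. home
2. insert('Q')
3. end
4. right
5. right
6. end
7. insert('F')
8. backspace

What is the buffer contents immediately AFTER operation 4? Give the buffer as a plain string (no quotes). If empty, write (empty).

Answer: QEYDV

Derivation:
After op 1 (home): buf='EYDV' cursor=0
After op 2 (insert('Q')): buf='QEYDV' cursor=1
After op 3 (end): buf='QEYDV' cursor=5
After op 4 (right): buf='QEYDV' cursor=5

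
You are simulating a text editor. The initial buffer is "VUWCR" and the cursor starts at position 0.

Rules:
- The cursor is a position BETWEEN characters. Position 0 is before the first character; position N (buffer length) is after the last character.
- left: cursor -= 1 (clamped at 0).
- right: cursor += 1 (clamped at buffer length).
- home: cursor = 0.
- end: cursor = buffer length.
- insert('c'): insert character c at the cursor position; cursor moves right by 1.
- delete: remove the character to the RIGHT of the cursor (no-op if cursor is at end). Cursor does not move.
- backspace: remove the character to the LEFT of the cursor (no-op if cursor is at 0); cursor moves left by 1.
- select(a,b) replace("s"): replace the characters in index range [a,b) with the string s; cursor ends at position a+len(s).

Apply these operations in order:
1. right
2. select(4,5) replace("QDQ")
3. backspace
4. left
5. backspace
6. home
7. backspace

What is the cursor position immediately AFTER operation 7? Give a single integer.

Answer: 0

Derivation:
After op 1 (right): buf='VUWCR' cursor=1
After op 2 (select(4,5) replace("QDQ")): buf='VUWCQDQ' cursor=7
After op 3 (backspace): buf='VUWCQD' cursor=6
After op 4 (left): buf='VUWCQD' cursor=5
After op 5 (backspace): buf='VUWCD' cursor=4
After op 6 (home): buf='VUWCD' cursor=0
After op 7 (backspace): buf='VUWCD' cursor=0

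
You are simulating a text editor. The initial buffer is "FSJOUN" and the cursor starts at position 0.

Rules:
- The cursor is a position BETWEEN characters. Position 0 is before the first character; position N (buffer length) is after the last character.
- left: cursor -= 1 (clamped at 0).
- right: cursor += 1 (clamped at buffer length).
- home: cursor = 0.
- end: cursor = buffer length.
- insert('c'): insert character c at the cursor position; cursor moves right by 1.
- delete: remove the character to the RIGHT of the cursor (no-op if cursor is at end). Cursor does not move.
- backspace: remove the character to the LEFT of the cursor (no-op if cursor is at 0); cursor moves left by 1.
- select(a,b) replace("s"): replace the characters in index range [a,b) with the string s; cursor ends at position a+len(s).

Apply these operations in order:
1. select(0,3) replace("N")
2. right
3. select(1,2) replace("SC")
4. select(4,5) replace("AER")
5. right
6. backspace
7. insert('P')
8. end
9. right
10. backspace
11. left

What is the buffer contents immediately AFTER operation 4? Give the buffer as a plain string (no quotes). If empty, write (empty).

Answer: NSCUAER

Derivation:
After op 1 (select(0,3) replace("N")): buf='NOUN' cursor=1
After op 2 (right): buf='NOUN' cursor=2
After op 3 (select(1,2) replace("SC")): buf='NSCUN' cursor=3
After op 4 (select(4,5) replace("AER")): buf='NSCUAER' cursor=7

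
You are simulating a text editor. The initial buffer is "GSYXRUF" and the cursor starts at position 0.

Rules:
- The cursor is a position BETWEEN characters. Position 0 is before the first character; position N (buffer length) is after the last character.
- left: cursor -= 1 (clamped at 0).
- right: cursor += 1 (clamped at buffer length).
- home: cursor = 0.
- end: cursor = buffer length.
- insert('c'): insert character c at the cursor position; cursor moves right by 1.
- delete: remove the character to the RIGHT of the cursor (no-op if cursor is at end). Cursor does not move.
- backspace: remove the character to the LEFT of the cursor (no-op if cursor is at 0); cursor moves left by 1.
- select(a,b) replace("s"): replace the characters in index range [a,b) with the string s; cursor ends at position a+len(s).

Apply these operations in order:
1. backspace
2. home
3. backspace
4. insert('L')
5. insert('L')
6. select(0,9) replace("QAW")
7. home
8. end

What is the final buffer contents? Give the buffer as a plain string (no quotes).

Answer: QAW

Derivation:
After op 1 (backspace): buf='GSYXRUF' cursor=0
After op 2 (home): buf='GSYXRUF' cursor=0
After op 3 (backspace): buf='GSYXRUF' cursor=0
After op 4 (insert('L')): buf='LGSYXRUF' cursor=1
After op 5 (insert('L')): buf='LLGSYXRUF' cursor=2
After op 6 (select(0,9) replace("QAW")): buf='QAW' cursor=3
After op 7 (home): buf='QAW' cursor=0
After op 8 (end): buf='QAW' cursor=3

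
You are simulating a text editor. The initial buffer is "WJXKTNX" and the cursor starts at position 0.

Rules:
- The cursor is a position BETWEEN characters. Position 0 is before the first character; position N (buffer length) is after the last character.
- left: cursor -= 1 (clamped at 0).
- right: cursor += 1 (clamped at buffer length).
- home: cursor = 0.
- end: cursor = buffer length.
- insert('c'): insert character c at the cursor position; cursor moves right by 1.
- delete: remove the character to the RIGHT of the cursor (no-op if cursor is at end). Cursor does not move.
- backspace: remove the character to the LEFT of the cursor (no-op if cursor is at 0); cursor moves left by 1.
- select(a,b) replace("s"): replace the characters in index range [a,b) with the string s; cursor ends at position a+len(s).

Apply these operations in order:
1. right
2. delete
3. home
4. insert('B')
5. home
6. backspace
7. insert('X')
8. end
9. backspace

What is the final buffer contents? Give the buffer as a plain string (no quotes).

Answer: XBWXKTN

Derivation:
After op 1 (right): buf='WJXKTNX' cursor=1
After op 2 (delete): buf='WXKTNX' cursor=1
After op 3 (home): buf='WXKTNX' cursor=0
After op 4 (insert('B')): buf='BWXKTNX' cursor=1
After op 5 (home): buf='BWXKTNX' cursor=0
After op 6 (backspace): buf='BWXKTNX' cursor=0
After op 7 (insert('X')): buf='XBWXKTNX' cursor=1
After op 8 (end): buf='XBWXKTNX' cursor=8
After op 9 (backspace): buf='XBWXKTN' cursor=7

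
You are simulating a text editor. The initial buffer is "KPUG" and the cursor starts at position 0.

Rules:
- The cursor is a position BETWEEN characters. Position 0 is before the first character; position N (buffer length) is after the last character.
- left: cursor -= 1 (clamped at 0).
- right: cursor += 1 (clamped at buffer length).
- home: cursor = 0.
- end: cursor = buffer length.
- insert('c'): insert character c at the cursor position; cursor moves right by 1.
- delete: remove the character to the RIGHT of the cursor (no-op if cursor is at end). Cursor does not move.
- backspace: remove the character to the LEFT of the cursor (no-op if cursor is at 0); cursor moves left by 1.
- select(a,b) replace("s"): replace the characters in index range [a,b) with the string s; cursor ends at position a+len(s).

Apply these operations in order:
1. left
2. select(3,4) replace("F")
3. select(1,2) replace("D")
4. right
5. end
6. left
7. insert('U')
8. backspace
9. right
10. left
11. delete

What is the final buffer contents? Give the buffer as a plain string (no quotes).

After op 1 (left): buf='KPUG' cursor=0
After op 2 (select(3,4) replace("F")): buf='KPUF' cursor=4
After op 3 (select(1,2) replace("D")): buf='KDUF' cursor=2
After op 4 (right): buf='KDUF' cursor=3
After op 5 (end): buf='KDUF' cursor=4
After op 6 (left): buf='KDUF' cursor=3
After op 7 (insert('U')): buf='KDUUF' cursor=4
After op 8 (backspace): buf='KDUF' cursor=3
After op 9 (right): buf='KDUF' cursor=4
After op 10 (left): buf='KDUF' cursor=3
After op 11 (delete): buf='KDU' cursor=3

Answer: KDU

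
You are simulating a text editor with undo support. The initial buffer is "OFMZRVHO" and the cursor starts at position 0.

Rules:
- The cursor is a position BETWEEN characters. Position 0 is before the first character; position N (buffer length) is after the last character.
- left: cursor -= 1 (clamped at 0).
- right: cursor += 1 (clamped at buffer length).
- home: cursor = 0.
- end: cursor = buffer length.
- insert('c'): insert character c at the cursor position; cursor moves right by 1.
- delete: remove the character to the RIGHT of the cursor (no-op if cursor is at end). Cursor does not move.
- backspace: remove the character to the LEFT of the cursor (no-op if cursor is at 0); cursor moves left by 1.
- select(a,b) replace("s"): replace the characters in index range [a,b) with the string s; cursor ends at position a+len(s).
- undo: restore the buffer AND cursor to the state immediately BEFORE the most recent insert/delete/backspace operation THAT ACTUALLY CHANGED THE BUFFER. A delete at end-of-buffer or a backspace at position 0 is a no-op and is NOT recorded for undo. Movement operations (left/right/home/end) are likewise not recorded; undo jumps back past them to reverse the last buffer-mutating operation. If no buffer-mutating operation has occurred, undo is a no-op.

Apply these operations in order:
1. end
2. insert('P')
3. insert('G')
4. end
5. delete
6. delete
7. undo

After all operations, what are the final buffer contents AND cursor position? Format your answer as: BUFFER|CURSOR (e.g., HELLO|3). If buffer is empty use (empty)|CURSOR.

Answer: OFMZRVHOP|9

Derivation:
After op 1 (end): buf='OFMZRVHO' cursor=8
After op 2 (insert('P')): buf='OFMZRVHOP' cursor=9
After op 3 (insert('G')): buf='OFMZRVHOPG' cursor=10
After op 4 (end): buf='OFMZRVHOPG' cursor=10
After op 5 (delete): buf='OFMZRVHOPG' cursor=10
After op 6 (delete): buf='OFMZRVHOPG' cursor=10
After op 7 (undo): buf='OFMZRVHOP' cursor=9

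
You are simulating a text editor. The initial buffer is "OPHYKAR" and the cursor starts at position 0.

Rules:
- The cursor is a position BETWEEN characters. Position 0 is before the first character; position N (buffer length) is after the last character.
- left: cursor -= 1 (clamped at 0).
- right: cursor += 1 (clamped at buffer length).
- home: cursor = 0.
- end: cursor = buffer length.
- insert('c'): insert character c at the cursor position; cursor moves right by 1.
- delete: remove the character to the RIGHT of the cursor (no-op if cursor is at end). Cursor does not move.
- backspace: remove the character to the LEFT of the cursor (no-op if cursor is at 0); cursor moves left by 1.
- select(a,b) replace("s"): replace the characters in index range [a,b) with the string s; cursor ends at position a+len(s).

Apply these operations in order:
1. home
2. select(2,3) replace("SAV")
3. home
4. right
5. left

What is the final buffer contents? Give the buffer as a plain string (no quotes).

Answer: OPSAVYKAR

Derivation:
After op 1 (home): buf='OPHYKAR' cursor=0
After op 2 (select(2,3) replace("SAV")): buf='OPSAVYKAR' cursor=5
After op 3 (home): buf='OPSAVYKAR' cursor=0
After op 4 (right): buf='OPSAVYKAR' cursor=1
After op 5 (left): buf='OPSAVYKAR' cursor=0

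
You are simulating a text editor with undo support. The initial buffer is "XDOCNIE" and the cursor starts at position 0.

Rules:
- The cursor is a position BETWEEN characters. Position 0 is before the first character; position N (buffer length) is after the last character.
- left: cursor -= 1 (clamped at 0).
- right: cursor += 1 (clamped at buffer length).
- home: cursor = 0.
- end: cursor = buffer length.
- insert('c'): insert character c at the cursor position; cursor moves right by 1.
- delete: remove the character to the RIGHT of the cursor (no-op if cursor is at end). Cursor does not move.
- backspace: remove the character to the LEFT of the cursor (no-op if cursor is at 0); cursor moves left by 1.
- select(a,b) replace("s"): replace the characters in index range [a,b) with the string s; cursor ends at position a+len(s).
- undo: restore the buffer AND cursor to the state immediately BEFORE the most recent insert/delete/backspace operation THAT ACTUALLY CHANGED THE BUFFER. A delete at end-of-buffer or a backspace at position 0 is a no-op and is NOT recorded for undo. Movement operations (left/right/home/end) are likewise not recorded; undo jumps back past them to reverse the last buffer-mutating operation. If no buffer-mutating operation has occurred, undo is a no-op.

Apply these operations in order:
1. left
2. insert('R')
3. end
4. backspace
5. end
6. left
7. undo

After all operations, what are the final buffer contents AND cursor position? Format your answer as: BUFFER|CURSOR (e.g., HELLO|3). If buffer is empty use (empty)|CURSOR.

After op 1 (left): buf='XDOCNIE' cursor=0
After op 2 (insert('R')): buf='RXDOCNIE' cursor=1
After op 3 (end): buf='RXDOCNIE' cursor=8
After op 4 (backspace): buf='RXDOCNI' cursor=7
After op 5 (end): buf='RXDOCNI' cursor=7
After op 6 (left): buf='RXDOCNI' cursor=6
After op 7 (undo): buf='RXDOCNIE' cursor=8

Answer: RXDOCNIE|8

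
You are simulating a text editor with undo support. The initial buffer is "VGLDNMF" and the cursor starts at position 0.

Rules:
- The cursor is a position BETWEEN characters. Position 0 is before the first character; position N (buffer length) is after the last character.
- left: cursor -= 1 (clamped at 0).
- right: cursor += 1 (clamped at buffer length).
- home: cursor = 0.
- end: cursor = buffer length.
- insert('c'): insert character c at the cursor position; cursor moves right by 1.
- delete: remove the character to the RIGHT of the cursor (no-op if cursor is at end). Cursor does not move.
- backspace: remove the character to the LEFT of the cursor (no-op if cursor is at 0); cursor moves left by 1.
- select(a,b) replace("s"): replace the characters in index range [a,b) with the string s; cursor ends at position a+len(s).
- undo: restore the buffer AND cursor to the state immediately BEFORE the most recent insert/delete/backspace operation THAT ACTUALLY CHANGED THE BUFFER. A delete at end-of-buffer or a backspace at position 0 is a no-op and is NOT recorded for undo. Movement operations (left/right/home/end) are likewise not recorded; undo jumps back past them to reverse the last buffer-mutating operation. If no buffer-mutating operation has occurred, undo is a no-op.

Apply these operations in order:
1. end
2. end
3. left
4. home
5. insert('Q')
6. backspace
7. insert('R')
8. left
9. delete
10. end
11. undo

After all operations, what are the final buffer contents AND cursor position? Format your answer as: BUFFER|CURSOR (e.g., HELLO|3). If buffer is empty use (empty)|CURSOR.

Answer: RVGLDNMF|0

Derivation:
After op 1 (end): buf='VGLDNMF' cursor=7
After op 2 (end): buf='VGLDNMF' cursor=7
After op 3 (left): buf='VGLDNMF' cursor=6
After op 4 (home): buf='VGLDNMF' cursor=0
After op 5 (insert('Q')): buf='QVGLDNMF' cursor=1
After op 6 (backspace): buf='VGLDNMF' cursor=0
After op 7 (insert('R')): buf='RVGLDNMF' cursor=1
After op 8 (left): buf='RVGLDNMF' cursor=0
After op 9 (delete): buf='VGLDNMF' cursor=0
After op 10 (end): buf='VGLDNMF' cursor=7
After op 11 (undo): buf='RVGLDNMF' cursor=0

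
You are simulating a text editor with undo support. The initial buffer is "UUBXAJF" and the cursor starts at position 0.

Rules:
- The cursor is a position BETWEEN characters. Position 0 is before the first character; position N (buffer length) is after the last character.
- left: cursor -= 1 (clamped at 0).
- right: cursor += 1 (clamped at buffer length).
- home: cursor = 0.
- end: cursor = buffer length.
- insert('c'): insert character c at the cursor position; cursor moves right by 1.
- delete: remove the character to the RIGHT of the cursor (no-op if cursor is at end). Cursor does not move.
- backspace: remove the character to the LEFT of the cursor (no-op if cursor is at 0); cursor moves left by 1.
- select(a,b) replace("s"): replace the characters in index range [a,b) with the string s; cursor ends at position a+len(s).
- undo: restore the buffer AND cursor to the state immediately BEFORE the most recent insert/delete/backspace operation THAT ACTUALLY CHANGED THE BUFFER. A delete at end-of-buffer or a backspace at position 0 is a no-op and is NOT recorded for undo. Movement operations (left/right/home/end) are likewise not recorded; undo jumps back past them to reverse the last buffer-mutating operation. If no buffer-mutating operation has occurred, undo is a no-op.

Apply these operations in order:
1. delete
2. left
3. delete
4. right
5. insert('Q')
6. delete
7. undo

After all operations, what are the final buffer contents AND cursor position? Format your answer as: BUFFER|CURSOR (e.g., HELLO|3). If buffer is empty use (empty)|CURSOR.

Answer: BQXAJF|2

Derivation:
After op 1 (delete): buf='UBXAJF' cursor=0
After op 2 (left): buf='UBXAJF' cursor=0
After op 3 (delete): buf='BXAJF' cursor=0
After op 4 (right): buf='BXAJF' cursor=1
After op 5 (insert('Q')): buf='BQXAJF' cursor=2
After op 6 (delete): buf='BQAJF' cursor=2
After op 7 (undo): buf='BQXAJF' cursor=2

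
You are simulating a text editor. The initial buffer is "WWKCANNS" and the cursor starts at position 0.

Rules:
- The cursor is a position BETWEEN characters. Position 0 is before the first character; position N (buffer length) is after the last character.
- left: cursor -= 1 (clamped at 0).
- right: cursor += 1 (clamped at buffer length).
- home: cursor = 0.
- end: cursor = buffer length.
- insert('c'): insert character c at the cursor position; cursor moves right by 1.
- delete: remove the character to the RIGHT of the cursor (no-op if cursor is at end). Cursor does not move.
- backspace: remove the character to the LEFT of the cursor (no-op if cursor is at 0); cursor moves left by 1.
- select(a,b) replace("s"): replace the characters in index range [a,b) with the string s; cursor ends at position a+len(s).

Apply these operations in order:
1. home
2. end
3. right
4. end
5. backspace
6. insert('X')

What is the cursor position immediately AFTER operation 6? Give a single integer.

After op 1 (home): buf='WWKCANNS' cursor=0
After op 2 (end): buf='WWKCANNS' cursor=8
After op 3 (right): buf='WWKCANNS' cursor=8
After op 4 (end): buf='WWKCANNS' cursor=8
After op 5 (backspace): buf='WWKCANN' cursor=7
After op 6 (insert('X')): buf='WWKCANNX' cursor=8

Answer: 8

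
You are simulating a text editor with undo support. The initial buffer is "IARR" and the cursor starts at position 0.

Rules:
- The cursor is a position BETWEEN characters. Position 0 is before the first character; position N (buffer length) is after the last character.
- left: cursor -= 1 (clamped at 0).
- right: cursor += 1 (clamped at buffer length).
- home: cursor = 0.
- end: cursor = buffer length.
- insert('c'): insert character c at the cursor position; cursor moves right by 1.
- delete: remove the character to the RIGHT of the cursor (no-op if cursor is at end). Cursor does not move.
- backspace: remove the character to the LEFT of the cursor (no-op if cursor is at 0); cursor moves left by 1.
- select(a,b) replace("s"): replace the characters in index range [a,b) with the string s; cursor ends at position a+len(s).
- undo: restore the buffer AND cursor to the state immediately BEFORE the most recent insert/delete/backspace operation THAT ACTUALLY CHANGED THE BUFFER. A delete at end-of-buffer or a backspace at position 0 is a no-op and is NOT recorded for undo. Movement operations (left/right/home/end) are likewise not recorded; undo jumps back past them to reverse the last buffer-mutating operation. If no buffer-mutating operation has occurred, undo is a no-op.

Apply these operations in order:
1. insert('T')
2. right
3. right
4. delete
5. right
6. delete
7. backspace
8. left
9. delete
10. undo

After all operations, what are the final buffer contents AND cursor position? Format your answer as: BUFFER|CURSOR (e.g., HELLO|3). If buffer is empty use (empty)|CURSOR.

After op 1 (insert('T')): buf='TIARR' cursor=1
After op 2 (right): buf='TIARR' cursor=2
After op 3 (right): buf='TIARR' cursor=3
After op 4 (delete): buf='TIAR' cursor=3
After op 5 (right): buf='TIAR' cursor=4
After op 6 (delete): buf='TIAR' cursor=4
After op 7 (backspace): buf='TIA' cursor=3
After op 8 (left): buf='TIA' cursor=2
After op 9 (delete): buf='TI' cursor=2
After op 10 (undo): buf='TIA' cursor=2

Answer: TIA|2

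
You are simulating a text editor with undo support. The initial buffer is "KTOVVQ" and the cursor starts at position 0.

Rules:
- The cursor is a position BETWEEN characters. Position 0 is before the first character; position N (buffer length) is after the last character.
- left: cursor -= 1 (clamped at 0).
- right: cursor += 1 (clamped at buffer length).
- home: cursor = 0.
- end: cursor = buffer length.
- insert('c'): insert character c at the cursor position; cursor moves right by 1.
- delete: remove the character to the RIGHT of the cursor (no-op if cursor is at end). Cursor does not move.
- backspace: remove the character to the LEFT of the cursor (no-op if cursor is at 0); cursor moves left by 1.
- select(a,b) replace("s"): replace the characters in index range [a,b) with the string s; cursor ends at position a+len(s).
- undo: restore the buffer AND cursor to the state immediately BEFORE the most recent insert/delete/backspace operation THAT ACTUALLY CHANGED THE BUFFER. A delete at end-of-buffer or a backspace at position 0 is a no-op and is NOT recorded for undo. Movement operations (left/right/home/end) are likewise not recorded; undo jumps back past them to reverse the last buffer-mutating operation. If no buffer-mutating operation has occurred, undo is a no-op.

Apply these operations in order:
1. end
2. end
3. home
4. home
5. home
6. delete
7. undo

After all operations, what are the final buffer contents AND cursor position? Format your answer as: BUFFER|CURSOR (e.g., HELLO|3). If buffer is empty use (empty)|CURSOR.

Answer: KTOVVQ|0

Derivation:
After op 1 (end): buf='KTOVVQ' cursor=6
After op 2 (end): buf='KTOVVQ' cursor=6
After op 3 (home): buf='KTOVVQ' cursor=0
After op 4 (home): buf='KTOVVQ' cursor=0
After op 5 (home): buf='KTOVVQ' cursor=0
After op 6 (delete): buf='TOVVQ' cursor=0
After op 7 (undo): buf='KTOVVQ' cursor=0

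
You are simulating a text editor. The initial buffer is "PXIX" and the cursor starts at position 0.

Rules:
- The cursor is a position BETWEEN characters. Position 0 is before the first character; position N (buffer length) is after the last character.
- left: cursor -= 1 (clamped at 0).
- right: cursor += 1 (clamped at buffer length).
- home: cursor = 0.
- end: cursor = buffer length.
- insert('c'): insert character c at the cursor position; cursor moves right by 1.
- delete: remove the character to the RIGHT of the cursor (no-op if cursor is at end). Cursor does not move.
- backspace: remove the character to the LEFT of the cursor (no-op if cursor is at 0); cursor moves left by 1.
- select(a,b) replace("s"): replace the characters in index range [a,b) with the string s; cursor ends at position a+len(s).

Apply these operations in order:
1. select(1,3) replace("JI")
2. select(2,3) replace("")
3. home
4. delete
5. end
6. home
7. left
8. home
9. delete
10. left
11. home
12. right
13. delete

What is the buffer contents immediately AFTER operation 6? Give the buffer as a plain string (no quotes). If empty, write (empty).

After op 1 (select(1,3) replace("JI")): buf='PJIX' cursor=3
After op 2 (select(2,3) replace("")): buf='PJX' cursor=2
After op 3 (home): buf='PJX' cursor=0
After op 4 (delete): buf='JX' cursor=0
After op 5 (end): buf='JX' cursor=2
After op 6 (home): buf='JX' cursor=0

Answer: JX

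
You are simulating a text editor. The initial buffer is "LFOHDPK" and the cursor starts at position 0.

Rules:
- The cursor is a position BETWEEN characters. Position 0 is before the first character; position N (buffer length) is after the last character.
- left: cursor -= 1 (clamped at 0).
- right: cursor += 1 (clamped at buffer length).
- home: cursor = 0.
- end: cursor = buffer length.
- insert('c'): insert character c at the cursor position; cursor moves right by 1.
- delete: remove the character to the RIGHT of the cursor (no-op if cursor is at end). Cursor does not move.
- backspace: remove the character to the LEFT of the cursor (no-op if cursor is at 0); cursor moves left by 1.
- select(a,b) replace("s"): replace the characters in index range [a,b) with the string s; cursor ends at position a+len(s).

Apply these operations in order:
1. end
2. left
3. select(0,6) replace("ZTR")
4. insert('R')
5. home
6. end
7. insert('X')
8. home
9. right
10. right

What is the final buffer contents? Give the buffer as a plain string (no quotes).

After op 1 (end): buf='LFOHDPK' cursor=7
After op 2 (left): buf='LFOHDPK' cursor=6
After op 3 (select(0,6) replace("ZTR")): buf='ZTRK' cursor=3
After op 4 (insert('R')): buf='ZTRRK' cursor=4
After op 5 (home): buf='ZTRRK' cursor=0
After op 6 (end): buf='ZTRRK' cursor=5
After op 7 (insert('X')): buf='ZTRRKX' cursor=6
After op 8 (home): buf='ZTRRKX' cursor=0
After op 9 (right): buf='ZTRRKX' cursor=1
After op 10 (right): buf='ZTRRKX' cursor=2

Answer: ZTRRKX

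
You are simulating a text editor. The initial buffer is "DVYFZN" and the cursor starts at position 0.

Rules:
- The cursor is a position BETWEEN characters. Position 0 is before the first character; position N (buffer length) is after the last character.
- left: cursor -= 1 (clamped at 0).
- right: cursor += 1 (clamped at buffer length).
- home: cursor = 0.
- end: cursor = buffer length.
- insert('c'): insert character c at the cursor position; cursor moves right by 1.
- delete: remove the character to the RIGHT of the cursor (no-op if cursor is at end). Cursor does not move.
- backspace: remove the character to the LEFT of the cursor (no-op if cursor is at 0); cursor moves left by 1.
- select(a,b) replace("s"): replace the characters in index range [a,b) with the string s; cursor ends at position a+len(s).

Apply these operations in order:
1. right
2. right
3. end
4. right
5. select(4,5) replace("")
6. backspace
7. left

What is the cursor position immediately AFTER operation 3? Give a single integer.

Answer: 6

Derivation:
After op 1 (right): buf='DVYFZN' cursor=1
After op 2 (right): buf='DVYFZN' cursor=2
After op 3 (end): buf='DVYFZN' cursor=6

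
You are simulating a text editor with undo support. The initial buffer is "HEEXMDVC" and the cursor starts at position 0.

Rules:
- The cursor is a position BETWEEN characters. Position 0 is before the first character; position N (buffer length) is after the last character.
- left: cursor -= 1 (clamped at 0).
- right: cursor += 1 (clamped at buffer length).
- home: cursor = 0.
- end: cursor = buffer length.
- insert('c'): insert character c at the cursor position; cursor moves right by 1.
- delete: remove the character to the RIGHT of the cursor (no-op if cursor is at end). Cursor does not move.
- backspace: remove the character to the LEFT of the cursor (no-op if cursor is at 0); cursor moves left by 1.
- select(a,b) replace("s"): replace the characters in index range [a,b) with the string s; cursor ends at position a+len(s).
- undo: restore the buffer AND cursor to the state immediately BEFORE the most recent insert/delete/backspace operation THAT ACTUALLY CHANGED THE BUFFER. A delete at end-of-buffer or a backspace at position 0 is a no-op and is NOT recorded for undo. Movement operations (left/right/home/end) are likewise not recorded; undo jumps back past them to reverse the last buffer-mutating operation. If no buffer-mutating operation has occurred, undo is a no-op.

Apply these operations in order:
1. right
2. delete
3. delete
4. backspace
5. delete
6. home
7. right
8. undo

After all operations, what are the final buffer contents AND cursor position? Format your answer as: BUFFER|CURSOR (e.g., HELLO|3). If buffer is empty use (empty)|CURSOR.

After op 1 (right): buf='HEEXMDVC' cursor=1
After op 2 (delete): buf='HEXMDVC' cursor=1
After op 3 (delete): buf='HXMDVC' cursor=1
After op 4 (backspace): buf='XMDVC' cursor=0
After op 5 (delete): buf='MDVC' cursor=0
After op 6 (home): buf='MDVC' cursor=0
After op 7 (right): buf='MDVC' cursor=1
After op 8 (undo): buf='XMDVC' cursor=0

Answer: XMDVC|0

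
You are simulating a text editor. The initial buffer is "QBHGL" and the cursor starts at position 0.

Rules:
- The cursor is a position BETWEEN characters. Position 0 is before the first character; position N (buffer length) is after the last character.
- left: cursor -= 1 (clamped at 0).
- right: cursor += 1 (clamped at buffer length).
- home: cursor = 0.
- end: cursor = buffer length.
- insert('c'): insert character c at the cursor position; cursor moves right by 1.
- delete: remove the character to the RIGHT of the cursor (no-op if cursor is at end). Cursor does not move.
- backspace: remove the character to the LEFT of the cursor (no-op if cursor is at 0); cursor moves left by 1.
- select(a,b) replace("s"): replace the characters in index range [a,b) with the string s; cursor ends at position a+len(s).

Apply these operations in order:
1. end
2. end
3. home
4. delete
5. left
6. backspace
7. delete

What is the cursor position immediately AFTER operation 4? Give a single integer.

After op 1 (end): buf='QBHGL' cursor=5
After op 2 (end): buf='QBHGL' cursor=5
After op 3 (home): buf='QBHGL' cursor=0
After op 4 (delete): buf='BHGL' cursor=0

Answer: 0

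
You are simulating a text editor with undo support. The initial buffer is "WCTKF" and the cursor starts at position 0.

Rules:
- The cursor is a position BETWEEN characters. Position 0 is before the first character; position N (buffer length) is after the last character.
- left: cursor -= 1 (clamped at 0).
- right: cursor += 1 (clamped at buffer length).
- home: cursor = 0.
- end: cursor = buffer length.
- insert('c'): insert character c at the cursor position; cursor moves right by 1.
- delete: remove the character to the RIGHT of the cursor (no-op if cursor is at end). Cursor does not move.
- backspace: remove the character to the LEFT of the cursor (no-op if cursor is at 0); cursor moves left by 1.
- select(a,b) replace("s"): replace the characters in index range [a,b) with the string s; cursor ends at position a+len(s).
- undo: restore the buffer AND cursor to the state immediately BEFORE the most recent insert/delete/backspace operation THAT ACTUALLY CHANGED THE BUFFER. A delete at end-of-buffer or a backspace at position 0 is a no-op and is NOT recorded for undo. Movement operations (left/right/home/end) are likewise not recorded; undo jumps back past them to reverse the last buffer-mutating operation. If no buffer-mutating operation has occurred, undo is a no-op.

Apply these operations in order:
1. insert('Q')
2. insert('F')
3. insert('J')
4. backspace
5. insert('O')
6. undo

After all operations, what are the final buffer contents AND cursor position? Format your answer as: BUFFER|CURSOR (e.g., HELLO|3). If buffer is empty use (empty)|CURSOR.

After op 1 (insert('Q')): buf='QWCTKF' cursor=1
After op 2 (insert('F')): buf='QFWCTKF' cursor=2
After op 3 (insert('J')): buf='QFJWCTKF' cursor=3
After op 4 (backspace): buf='QFWCTKF' cursor=2
After op 5 (insert('O')): buf='QFOWCTKF' cursor=3
After op 6 (undo): buf='QFWCTKF' cursor=2

Answer: QFWCTKF|2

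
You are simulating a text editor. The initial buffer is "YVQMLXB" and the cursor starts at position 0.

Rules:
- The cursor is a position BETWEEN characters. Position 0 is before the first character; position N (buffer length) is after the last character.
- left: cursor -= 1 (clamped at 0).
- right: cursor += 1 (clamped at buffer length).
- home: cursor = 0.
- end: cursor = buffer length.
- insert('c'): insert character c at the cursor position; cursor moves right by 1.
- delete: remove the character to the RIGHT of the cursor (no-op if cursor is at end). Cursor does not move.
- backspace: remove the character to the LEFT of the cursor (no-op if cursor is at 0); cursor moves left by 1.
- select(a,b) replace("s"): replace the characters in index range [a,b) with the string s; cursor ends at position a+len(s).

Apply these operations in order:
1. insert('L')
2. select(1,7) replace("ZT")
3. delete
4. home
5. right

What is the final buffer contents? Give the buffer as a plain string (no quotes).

Answer: LZT

Derivation:
After op 1 (insert('L')): buf='LYVQMLXB' cursor=1
After op 2 (select(1,7) replace("ZT")): buf='LZTB' cursor=3
After op 3 (delete): buf='LZT' cursor=3
After op 4 (home): buf='LZT' cursor=0
After op 5 (right): buf='LZT' cursor=1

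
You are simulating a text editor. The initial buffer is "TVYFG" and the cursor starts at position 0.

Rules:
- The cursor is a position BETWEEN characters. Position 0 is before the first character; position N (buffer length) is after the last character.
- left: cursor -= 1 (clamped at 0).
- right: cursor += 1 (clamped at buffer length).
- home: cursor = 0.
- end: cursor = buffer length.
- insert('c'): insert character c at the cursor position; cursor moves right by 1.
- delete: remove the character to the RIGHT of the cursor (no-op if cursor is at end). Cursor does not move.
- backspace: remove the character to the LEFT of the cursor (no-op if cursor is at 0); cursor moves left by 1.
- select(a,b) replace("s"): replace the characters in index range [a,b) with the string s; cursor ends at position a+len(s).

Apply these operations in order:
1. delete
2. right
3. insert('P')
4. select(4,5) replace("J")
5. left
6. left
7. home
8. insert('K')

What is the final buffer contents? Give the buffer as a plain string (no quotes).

After op 1 (delete): buf='VYFG' cursor=0
After op 2 (right): buf='VYFG' cursor=1
After op 3 (insert('P')): buf='VPYFG' cursor=2
After op 4 (select(4,5) replace("J")): buf='VPYFJ' cursor=5
After op 5 (left): buf='VPYFJ' cursor=4
After op 6 (left): buf='VPYFJ' cursor=3
After op 7 (home): buf='VPYFJ' cursor=0
After op 8 (insert('K')): buf='KVPYFJ' cursor=1

Answer: KVPYFJ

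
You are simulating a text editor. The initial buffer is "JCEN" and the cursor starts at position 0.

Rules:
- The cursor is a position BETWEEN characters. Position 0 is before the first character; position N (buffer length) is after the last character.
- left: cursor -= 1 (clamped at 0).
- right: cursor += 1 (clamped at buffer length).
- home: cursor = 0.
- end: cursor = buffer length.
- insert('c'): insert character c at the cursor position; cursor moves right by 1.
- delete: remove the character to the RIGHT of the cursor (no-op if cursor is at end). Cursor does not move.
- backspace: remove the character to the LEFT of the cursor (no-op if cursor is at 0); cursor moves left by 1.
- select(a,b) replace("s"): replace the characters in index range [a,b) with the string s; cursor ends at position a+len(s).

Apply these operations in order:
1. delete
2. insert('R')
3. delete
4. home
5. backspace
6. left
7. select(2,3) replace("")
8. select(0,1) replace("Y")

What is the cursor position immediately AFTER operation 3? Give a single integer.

After op 1 (delete): buf='CEN' cursor=0
After op 2 (insert('R')): buf='RCEN' cursor=1
After op 3 (delete): buf='REN' cursor=1

Answer: 1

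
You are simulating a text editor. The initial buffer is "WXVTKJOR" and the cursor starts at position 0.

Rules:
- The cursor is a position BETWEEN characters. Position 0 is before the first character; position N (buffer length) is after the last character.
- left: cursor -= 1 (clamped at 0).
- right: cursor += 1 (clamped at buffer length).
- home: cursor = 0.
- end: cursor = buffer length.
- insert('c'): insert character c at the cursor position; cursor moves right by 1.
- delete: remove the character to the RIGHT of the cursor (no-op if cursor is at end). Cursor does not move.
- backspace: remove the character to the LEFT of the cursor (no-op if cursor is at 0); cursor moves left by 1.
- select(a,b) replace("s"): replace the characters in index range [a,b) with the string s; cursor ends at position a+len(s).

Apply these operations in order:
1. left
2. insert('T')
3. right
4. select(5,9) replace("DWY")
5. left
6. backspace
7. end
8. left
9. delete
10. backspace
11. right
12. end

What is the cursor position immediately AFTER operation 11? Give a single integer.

After op 1 (left): buf='WXVTKJOR' cursor=0
After op 2 (insert('T')): buf='TWXVTKJOR' cursor=1
After op 3 (right): buf='TWXVTKJOR' cursor=2
After op 4 (select(5,9) replace("DWY")): buf='TWXVTDWY' cursor=8
After op 5 (left): buf='TWXVTDWY' cursor=7
After op 6 (backspace): buf='TWXVTDY' cursor=6
After op 7 (end): buf='TWXVTDY' cursor=7
After op 8 (left): buf='TWXVTDY' cursor=6
After op 9 (delete): buf='TWXVTD' cursor=6
After op 10 (backspace): buf='TWXVT' cursor=5
After op 11 (right): buf='TWXVT' cursor=5

Answer: 5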